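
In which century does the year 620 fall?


Century = (year - 1) // 100 + 1
= (620 - 1) // 100 + 1
= 619 // 100 + 1
= 6 + 1

7th century


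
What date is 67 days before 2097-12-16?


Start: 2097-12-16, subtract 67 days
Back 16 days from December 16 reaches November 30, 2097 -> 51 left
November 2097 has 30 days -> back to October 31, 2097 -> 21 left
October 2097: 31 - 21 = 10 -> lands on October 10

Result: 2097-10-10


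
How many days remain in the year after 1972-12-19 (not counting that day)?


Day of year: 354 of 366
Remaining = 366 - 354

12 days


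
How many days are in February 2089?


February 2089 (leap year: no)

28 days


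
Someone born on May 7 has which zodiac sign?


Date: May 7
Conventional tropical zodiac dates: Taurus from April 20 onward; Gemini starts May 21
May 7 falls within the Taurus range

Taurus


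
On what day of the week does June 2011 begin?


Target: June 1, 2011
Anchor: Jan 1, 2011. With p = 2011 - 1 = 2010: (p + p//4 - p//100 + p//400) mod 7 = (2010 + 502 - 20 + 5) mod 7 = 2497 mod 7 = 5 -> Saturday (Mon=0 ... Sun=6)
Days before June (Jan-May): 151 days
Weekday index = (5 + 151) mod 7 = 2

Wednesday


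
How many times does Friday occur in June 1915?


June 1915 has 30 days
Anchor: Jan 1, 1915. With p = 1915 - 1 = 1914: (p + p//4 - p//100 + p//400) mod 7 = (1914 + 478 - 19 + 4) mod 7 = 2377 mod 7 = 4 -> Friday (Mon=0 ... Sun=6)
Days before June (Jan-May): 151; June 1 index = (4 + 151) mod 7 = 1 -> Tuesday
First Friday is June 4
Fridays: 4, 11, 18, 25

4 Fridays


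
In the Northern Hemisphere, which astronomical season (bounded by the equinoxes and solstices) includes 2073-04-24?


Date: April 24
Astronomical Spring (approx.; exact equinox/solstice day varies by year): March 20 to June 20
April 24 falls within the Spring window

Spring


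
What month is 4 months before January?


January is month 1
1 - 4 = -3; wrap: -3 + 12 = 9

September


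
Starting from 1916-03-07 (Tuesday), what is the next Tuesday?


Current: Tuesday
Target: Tuesday
Days ahead: 7

Next Tuesday: 1916-03-14


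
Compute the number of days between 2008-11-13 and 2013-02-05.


From 2008-11-13 to 2013-02-05
2008-11-13: days before November = 31 + 29 + 31 + 30 + 31 + 30 + 31 + 31 + 30 + 31 = 305 (2008 is a leap year); day of year = 305 + 13 = 318
2013-02-05: days before February = 31; day of year = 31 + 5 = 36
Rest of 2008: 366 - 318 = 48
Full years 2009 (365), 2010 (365), 2011 (365), 2012 (366): 1461
Total = 48 + 1461 + 36 = 1545

1545 days


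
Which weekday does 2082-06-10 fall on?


Date: June 10, 2082
Anchor: Jan 1, 2082. With p = 2082 - 1 = 2081: (p + p//4 - p//100 + p//400) mod 7 = (2081 + 520 - 20 + 5) mod 7 = 2586 mod 7 = 3 -> Thursday (Mon=0 ... Sun=6)
Days before June (Jan-May): 151; offset = 151 + 10 - 1 = 160
Weekday index = (3 + 160) mod 7 = 2

Day of the week: Wednesday


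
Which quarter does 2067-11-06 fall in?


Month: November (month 11)
Q1: Jan-Mar, Q2: Apr-Jun, Q3: Jul-Sep, Q4: Oct-Dec

Q4


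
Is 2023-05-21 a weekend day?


Anchor: Jan 1, 2023. With p = 2023 - 1 = 2022: (p + p//4 - p//100 + p//400) mod 7 = (2022 + 505 - 20 + 5) mod 7 = 2512 mod 7 = 6 -> Sunday (Mon=0 ... Sun=6)
Day of year: 141; offset = 140
Weekday index = (6 + 140) mod 7 = 6 -> Sunday
Weekend days: Saturday, Sunday

Yes


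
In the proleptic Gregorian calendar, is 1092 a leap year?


Gregorian leap year rule: divisible by 4, but not by 100, unless also by 400.
1092 is divisible by 4 but not 100 -> leap year

Yes


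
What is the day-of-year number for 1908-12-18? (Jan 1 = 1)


Date: December 18, 1908
Days in months 1 through 11: 335
Plus 18 days in December

Day of year: 353


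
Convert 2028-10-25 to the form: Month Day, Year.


ISO 2028-10-25 parses as year=2028, month=10, day=25
Month 10 -> October

October 25, 2028


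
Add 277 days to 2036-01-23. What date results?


Start: 2036-01-23, add 277 days
January 2036 has 31 days: 31 - 23 = 8 days to January 31 -> 269 left
February 2036 has 29 days -> 240 left
March 2036 has 31 days -> 209 left
April 2036 has 30 days -> 179 left
May 2036 has 31 days -> 148 left
June 2036 has 30 days -> 118 left
July 2036 has 31 days -> 87 left
August 2036 has 31 days -> 56 left
September 2036 has 30 days -> 26 left
October 2036: 26 <= 31 -> lands on October 26

Result: 2036-10-26


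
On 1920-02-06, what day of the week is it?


Date: February 6, 1920
Anchor: Jan 1, 1920. With p = 1920 - 1 = 1919: (p + p//4 - p//100 + p//400) mod 7 = (1919 + 479 - 19 + 4) mod 7 = 2383 mod 7 = 3 -> Thursday (Mon=0 ... Sun=6)
Days before February (Jan): 31; offset = 31 + 6 - 1 = 36
Weekday index = (3 + 36) mod 7 = 4

Day of the week: Friday


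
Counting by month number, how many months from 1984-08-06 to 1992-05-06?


From August 1984 to May 1992
8 years * 12 = 96 months, minus 3 months = 93

93 months


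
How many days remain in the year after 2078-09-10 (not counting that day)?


Day of year: 253 of 365
Remaining = 365 - 253

112 days


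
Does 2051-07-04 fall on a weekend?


Anchor: Jan 1, 2051. With p = 2051 - 1 = 2050: (p + p//4 - p//100 + p//400) mod 7 = (2050 + 512 - 20 + 5) mod 7 = 2547 mod 7 = 6 -> Sunday (Mon=0 ... Sun=6)
Day of year: 185; offset = 184
Weekday index = (6 + 184) mod 7 = 1 -> Tuesday
Weekend days: Saturday, Sunday

No


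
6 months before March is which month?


March is month 3
3 - 6 = -3; wrap: -3 + 12 = 9

September


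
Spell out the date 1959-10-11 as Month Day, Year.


ISO 1959-10-11 parses as year=1959, month=10, day=11
Month 10 -> October

October 11, 1959


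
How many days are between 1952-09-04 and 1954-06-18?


From 1952-09-04 to 1954-06-18
1952-09-04: days before September = 31 + 29 + 31 + 30 + 31 + 30 + 31 + 31 = 244 (1952 is a leap year); day of year = 244 + 4 = 248
1954-06-18: days before June = 31 + 28 + 31 + 30 + 31 = 151 (1954 is not a leap year); day of year = 151 + 18 = 169
Rest of 1952: 366 - 248 = 118
Full years 1953 (365): 365
Total = 118 + 365 + 169 = 652

652 days


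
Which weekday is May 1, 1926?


Target: May 1, 1926
Anchor: Jan 1, 1926. With p = 1926 - 1 = 1925: (p + p//4 - p//100 + p//400) mod 7 = (1925 + 481 - 19 + 4) mod 7 = 2391 mod 7 = 4 -> Friday (Mon=0 ... Sun=6)
Days before May (Jan-Apr): 120 days
Weekday index = (4 + 120) mod 7 = 5

Saturday


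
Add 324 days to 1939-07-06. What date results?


Start: 1939-07-06, add 324 days
July 1939 has 31 days: 31 - 6 = 25 days to July 31 -> 299 left
August 1939 has 31 days -> 268 left
September 1939 has 30 days -> 238 left
October 1939 has 31 days -> 207 left
November 1939 has 30 days -> 177 left
December 1939 has 31 days -> 146 left
January 1940 has 31 days -> 115 left
February 1940 has 29 days -> 86 left
March 1940 has 31 days -> 55 left
April 1940 has 30 days -> 25 left
May 1940: 25 <= 31 -> lands on May 25

Result: 1940-05-25


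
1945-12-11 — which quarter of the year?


Month: December (month 12)
Q1: Jan-Mar, Q2: Apr-Jun, Q3: Jul-Sep, Q4: Oct-Dec

Q4


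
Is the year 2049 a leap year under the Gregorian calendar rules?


Gregorian leap year rule: divisible by 4, but not by 100, unless also by 400.
2049 is not divisible by 4 -> not a leap year

No


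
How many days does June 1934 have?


June 1934

30 days


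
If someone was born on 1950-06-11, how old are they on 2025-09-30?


Birth: 1950-06-11
Reference: 2025-09-30
Year difference: 2025 - 1950 = 75

75 years old


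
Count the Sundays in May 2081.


May 2081 has 31 days
Anchor: Jan 1, 2081. With p = 2081 - 1 = 2080: (p + p//4 - p//100 + p//400) mod 7 = (2080 + 520 - 20 + 5) mod 7 = 2585 mod 7 = 2 -> Wednesday (Mon=0 ... Sun=6)
Days before May (Jan-Apr): 120; May 1 index = (2 + 120) mod 7 = 3 -> Thursday
First Sunday is May 4
Sundays: 4, 11, 18, 25

4 Sundays


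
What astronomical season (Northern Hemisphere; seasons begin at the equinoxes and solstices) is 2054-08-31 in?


Date: August 31
Astronomical Summer (approx.; exact equinox/solstice day varies by year): June 21 to September 21
August 31 falls within the Summer window

Summer


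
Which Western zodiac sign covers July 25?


Date: July 25
Conventional tropical zodiac dates: Leo from July 23 onward; Virgo starts August 23
July 25 falls within the Leo range

Leo


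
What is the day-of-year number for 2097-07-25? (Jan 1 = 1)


Date: July 25, 2097
Days in months 1 through 6: 181
Plus 25 days in July

Day of year: 206


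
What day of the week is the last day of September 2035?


September 2035 has 30 days
Anchor: Jan 1, 2035. With p = 2035 - 1 = 2034: (p + p//4 - p//100 + p//400) mod 7 = (2034 + 508 - 20 + 5) mod 7 = 2527 mod 7 = 0 -> Monday (Mon=0 ... Sun=6)
Days before September (Jan-Aug): 243; September 1 index = (0 + 243) mod 7 = 5 -> Saturday
Last day offset: 30 - 1 = 29 days
Weekday index = (5 + 29) mod 7 = 6

Sunday, September 30


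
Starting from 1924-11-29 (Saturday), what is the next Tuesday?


Current: Saturday
Target: Tuesday
Days ahead: 3

Next Tuesday: 1924-12-02


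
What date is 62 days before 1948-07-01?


Start: 1948-07-01, subtract 62 days
Back 1 day from July 1 reaches June 30, 1948 -> 61 left
June 1948 has 30 days -> back to May 31, 1948 -> 31 left
May 1948 has 31 days -> back to April 30, 1948 -> 0 left
April 1948: 30 - 0 = 30 -> lands on April 30

Result: 1948-04-30


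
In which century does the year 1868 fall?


Century = (year - 1) // 100 + 1
= (1868 - 1) // 100 + 1
= 1867 // 100 + 1
= 18 + 1

19th century


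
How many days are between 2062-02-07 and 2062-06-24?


From 2062-02-07 to 2062-06-24
2062-02-07: days before February = 31; day of year = 31 + 7 = 38
2062-06-24: days before June = 31 + 28 + 31 + 30 + 31 = 151 (2062 is not a leap year); day of year = 151 + 24 = 175
Same year: 175 - 38 = 137

137 days


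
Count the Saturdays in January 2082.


January 2082 has 31 days
Anchor: Jan 1, 2082. With p = 2082 - 1 = 2081: (p + p//4 - p//100 + p//400) mod 7 = (2081 + 520 - 20 + 5) mod 7 = 2586 mod 7 = 3 -> Thursday (Mon=0 ... Sun=6)
January 1 is the anchor itself -> Thursday
First Saturday is January 3
Saturdays: 3, 10, 17, 24, 31

5 Saturdays


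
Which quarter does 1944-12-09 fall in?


Month: December (month 12)
Q1: Jan-Mar, Q2: Apr-Jun, Q3: Jul-Sep, Q4: Oct-Dec

Q4


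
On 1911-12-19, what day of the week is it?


Date: December 19, 1911
Anchor: Jan 1, 1911. With p = 1911 - 1 = 1910: (p + p//4 - p//100 + p//400) mod 7 = (1910 + 477 - 19 + 4) mod 7 = 2372 mod 7 = 6 -> Sunday (Mon=0 ... Sun=6)
Days before December (Jan-Nov): 334; offset = 334 + 19 - 1 = 352
Weekday index = (6 + 352) mod 7 = 1

Day of the week: Tuesday


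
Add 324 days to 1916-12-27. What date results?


Start: 1916-12-27, add 324 days
December 1916 has 31 days: 31 - 27 = 4 days to December 31 -> 320 left
January 1917 has 31 days -> 289 left
February 1917 has 28 days -> 261 left
March 1917 has 31 days -> 230 left
April 1917 has 30 days -> 200 left
May 1917 has 31 days -> 169 left
June 1917 has 30 days -> 139 left
July 1917 has 31 days -> 108 left
August 1917 has 31 days -> 77 left
September 1917 has 30 days -> 47 left
October 1917 has 31 days -> 16 left
November 1917: 16 <= 30 -> lands on November 16

Result: 1917-11-16


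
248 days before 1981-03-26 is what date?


Start: 1981-03-26, subtract 248 days
Back 26 days from March 26 reaches February 28, 1981 -> 222 left
February 1981 has 28 days -> back to January 31, 1981 -> 194 left
January 1981 has 31 days -> back to December 31, 1980 -> 163 left
December 1980 has 31 days -> back to November 30, 1980 -> 132 left
November 1980 has 30 days -> back to October 31, 1980 -> 102 left
October 1980 has 31 days -> back to September 30, 1980 -> 71 left
September 1980 has 30 days -> back to August 31, 1980 -> 41 left
August 1980 has 31 days -> back to July 31, 1980 -> 10 left
July 1980: 31 - 10 = 21 -> lands on July 21

Result: 1980-07-21


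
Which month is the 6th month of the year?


Month 6 of 12

June


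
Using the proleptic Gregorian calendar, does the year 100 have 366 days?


Gregorian leap year rule: divisible by 4, but not by 100, unless also by 400.
100 is divisible by 100 but not 400 -> not a leap year

No


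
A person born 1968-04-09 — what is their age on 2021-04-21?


Birth: 1968-04-09
Reference: 2021-04-21
Year difference: 2021 - 1968 = 53

53 years old


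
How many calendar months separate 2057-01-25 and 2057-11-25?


From January 2057 to November 2057
0 years * 12 = 0 months, plus 10 months = 10

10 months


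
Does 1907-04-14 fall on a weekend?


Anchor: Jan 1, 1907. With p = 1907 - 1 = 1906: (p + p//4 - p//100 + p//400) mod 7 = (1906 + 476 - 19 + 4) mod 7 = 2367 mod 7 = 1 -> Tuesday (Mon=0 ... Sun=6)
Day of year: 104; offset = 103
Weekday index = (1 + 103) mod 7 = 6 -> Sunday
Weekend days: Saturday, Sunday

Yes


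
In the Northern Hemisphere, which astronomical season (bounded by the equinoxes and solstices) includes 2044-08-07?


Date: August 7
Astronomical Summer (approx.; exact equinox/solstice day varies by year): June 21 to September 21
August 7 falls within the Summer window

Summer


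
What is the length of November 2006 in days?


November 2006

30 days


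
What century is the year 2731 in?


Century = (year - 1) // 100 + 1
= (2731 - 1) // 100 + 1
= 2730 // 100 + 1
= 27 + 1

28th century


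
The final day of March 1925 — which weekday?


March 1925 has 31 days
Anchor: Jan 1, 1925. With p = 1925 - 1 = 1924: (p + p//4 - p//100 + p//400) mod 7 = (1924 + 481 - 19 + 4) mod 7 = 2390 mod 7 = 3 -> Thursday (Mon=0 ... Sun=6)
Days before March (Jan-Feb): 59; March 1 index = (3 + 59) mod 7 = 6 -> Sunday
Last day offset: 31 - 1 = 30 days
Weekday index = (6 + 30) mod 7 = 1

Tuesday, March 31


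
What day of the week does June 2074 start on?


Target: June 1, 2074
Anchor: Jan 1, 2074. With p = 2074 - 1 = 2073: (p + p//4 - p//100 + p//400) mod 7 = (2073 + 518 - 20 + 5) mod 7 = 2576 mod 7 = 0 -> Monday (Mon=0 ... Sun=6)
Days before June (Jan-May): 151 days
Weekday index = (0 + 151) mod 7 = 4

Friday


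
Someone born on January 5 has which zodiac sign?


Date: January 5
Conventional tropical zodiac dates: Capricorn from December 22 onward; Aquarius starts January 20
January 5 falls within the Capricorn range

Capricorn


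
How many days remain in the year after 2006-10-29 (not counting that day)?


Day of year: 302 of 365
Remaining = 365 - 302

63 days


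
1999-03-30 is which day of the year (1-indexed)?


Date: March 30, 1999
Days in months 1 through 2: 59
Plus 30 days in March

Day of year: 89


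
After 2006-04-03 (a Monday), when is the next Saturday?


Current: Monday
Target: Saturday
Days ahead: 5

Next Saturday: 2006-04-08


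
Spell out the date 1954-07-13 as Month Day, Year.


ISO 1954-07-13 parses as year=1954, month=07, day=13
Month 7 -> July

July 13, 1954


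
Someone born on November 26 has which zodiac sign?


Date: November 26
Conventional tropical zodiac dates: Sagittarius from November 22 onward; Capricorn starts December 22
November 26 falls within the Sagittarius range

Sagittarius


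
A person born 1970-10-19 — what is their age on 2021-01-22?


Birth: 1970-10-19
Reference: 2021-01-22
Year difference: 2021 - 1970 = 51
Birthday not yet reached in 2021, subtract 1

50 years old


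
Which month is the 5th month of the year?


Month 5 of 12

May


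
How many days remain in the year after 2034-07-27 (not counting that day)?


Day of year: 208 of 365
Remaining = 365 - 208

157 days


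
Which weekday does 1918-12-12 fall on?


Date: December 12, 1918
Anchor: Jan 1, 1918. With p = 1918 - 1 = 1917: (p + p//4 - p//100 + p//400) mod 7 = (1917 + 479 - 19 + 4) mod 7 = 2381 mod 7 = 1 -> Tuesday (Mon=0 ... Sun=6)
Days before December (Jan-Nov): 334; offset = 334 + 12 - 1 = 345
Weekday index = (1 + 345) mod 7 = 3

Day of the week: Thursday


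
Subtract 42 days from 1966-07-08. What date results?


Start: 1966-07-08, subtract 42 days
Back 8 days from July 8 reaches June 30, 1966 -> 34 left
June 1966 has 30 days -> back to May 31, 1966 -> 4 left
May 1966: 31 - 4 = 27 -> lands on May 27

Result: 1966-05-27


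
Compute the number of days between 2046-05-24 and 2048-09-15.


From 2046-05-24 to 2048-09-15
2046-05-24: days before May = 31 + 28 + 31 + 30 = 120 (2046 is not a leap year); day of year = 120 + 24 = 144
2048-09-15: days before September = 31 + 29 + 31 + 30 + 31 + 30 + 31 + 31 = 244 (2048 is a leap year); day of year = 244 + 15 = 259
Rest of 2046: 365 - 144 = 221
Full years 2047 (365): 365
Total = 221 + 365 + 259 = 845

845 days


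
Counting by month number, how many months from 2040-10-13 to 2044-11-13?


From October 2040 to November 2044
4 years * 12 = 48 months, plus 1 month = 49

49 months


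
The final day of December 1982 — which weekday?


December 1982 has 31 days
Anchor: Jan 1, 1982. With p = 1982 - 1 = 1981: (p + p//4 - p//100 + p//400) mod 7 = (1981 + 495 - 19 + 4) mod 7 = 2461 mod 7 = 4 -> Friday (Mon=0 ... Sun=6)
Days before December (Jan-Nov): 334; December 1 index = (4 + 334) mod 7 = 2 -> Wednesday
Last day offset: 31 - 1 = 30 days
Weekday index = (2 + 30) mod 7 = 4

Friday, December 31


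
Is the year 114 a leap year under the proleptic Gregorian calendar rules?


Gregorian leap year rule: divisible by 4, but not by 100, unless also by 400.
114 is not divisible by 4 -> not a leap year

No


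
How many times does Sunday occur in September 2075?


September 2075 has 30 days
Anchor: Jan 1, 2075. With p = 2075 - 1 = 2074: (p + p//4 - p//100 + p//400) mod 7 = (2074 + 518 - 20 + 5) mod 7 = 2577 mod 7 = 1 -> Tuesday (Mon=0 ... Sun=6)
Days before September (Jan-Aug): 243; September 1 index = (1 + 243) mod 7 = 6 -> Sunday
First Sunday is September 1
Sundays: 1, 8, 15, 22, 29

5 Sundays


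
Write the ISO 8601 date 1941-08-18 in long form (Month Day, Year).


ISO 1941-08-18 parses as year=1941, month=08, day=18
Month 8 -> August

August 18, 1941


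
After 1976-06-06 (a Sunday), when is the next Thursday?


Current: Sunday
Target: Thursday
Days ahead: 4

Next Thursday: 1976-06-10


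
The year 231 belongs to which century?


Century = (year - 1) // 100 + 1
= (231 - 1) // 100 + 1
= 230 // 100 + 1
= 2 + 1

3rd century


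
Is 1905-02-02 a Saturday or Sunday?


Anchor: Jan 1, 1905. With p = 1905 - 1 = 1904: (p + p//4 - p//100 + p//400) mod 7 = (1904 + 476 - 19 + 4) mod 7 = 2365 mod 7 = 6 -> Sunday (Mon=0 ... Sun=6)
Day of year: 33; offset = 32
Weekday index = (6 + 32) mod 7 = 3 -> Thursday
Weekend days: Saturday, Sunday

No


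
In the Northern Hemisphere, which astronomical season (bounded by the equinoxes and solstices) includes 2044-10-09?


Date: October 9
Astronomical Autumn (approx.; exact equinox/solstice day varies by year): September 22 to December 20
October 9 falls within the Autumn window

Autumn


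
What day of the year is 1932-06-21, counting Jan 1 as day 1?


Date: June 21, 1932
Days in months 1 through 5: 152
Plus 21 days in June

Day of year: 173


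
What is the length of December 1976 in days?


December 1976

31 days


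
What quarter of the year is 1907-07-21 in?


Month: July (month 7)
Q1: Jan-Mar, Q2: Apr-Jun, Q3: Jul-Sep, Q4: Oct-Dec

Q3


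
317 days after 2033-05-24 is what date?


Start: 2033-05-24, add 317 days
May 2033 has 31 days: 31 - 24 = 7 days to May 31 -> 310 left
June 2033 has 30 days -> 280 left
July 2033 has 31 days -> 249 left
August 2033 has 31 days -> 218 left
September 2033 has 30 days -> 188 left
October 2033 has 31 days -> 157 left
November 2033 has 30 days -> 127 left
December 2033 has 31 days -> 96 left
January 2034 has 31 days -> 65 left
February 2034 has 28 days -> 37 left
March 2034 has 31 days -> 6 left
April 2034: 6 <= 30 -> lands on April 6

Result: 2034-04-06


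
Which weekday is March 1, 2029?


Target: March 1, 2029
Anchor: Jan 1, 2029. With p = 2029 - 1 = 2028: (p + p//4 - p//100 + p//400) mod 7 = (2028 + 507 - 20 + 5) mod 7 = 2520 mod 7 = 0 -> Monday (Mon=0 ... Sun=6)
Days before March (Jan-Feb): 59 days
Weekday index = (0 + 59) mod 7 = 3

Thursday


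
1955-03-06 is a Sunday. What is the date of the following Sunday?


Current: Sunday
Target: Sunday
Days ahead: 7

Next Sunday: 1955-03-13


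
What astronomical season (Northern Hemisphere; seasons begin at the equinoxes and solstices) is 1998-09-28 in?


Date: September 28
Astronomical Autumn (approx.; exact equinox/solstice day varies by year): September 22 to December 20
September 28 falls within the Autumn window

Autumn


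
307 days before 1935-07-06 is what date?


Start: 1935-07-06, subtract 307 days
Back 6 days from July 6 reaches June 30, 1935 -> 301 left
June 1935 has 30 days -> back to May 31, 1935 -> 271 left
May 1935 has 31 days -> back to April 30, 1935 -> 240 left
April 1935 has 30 days -> back to March 31, 1935 -> 210 left
March 1935 has 31 days -> back to February 28, 1935 -> 179 left
February 1935 has 28 days -> back to January 31, 1935 -> 151 left
January 1935 has 31 days -> back to December 31, 1934 -> 120 left
December 1934 has 31 days -> back to November 30, 1934 -> 89 left
November 1934 has 30 days -> back to October 31, 1934 -> 59 left
October 1934 has 31 days -> back to September 30, 1934 -> 28 left
September 1934: 30 - 28 = 2 -> lands on September 2

Result: 1934-09-02


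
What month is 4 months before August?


August is month 8
8 - 4 = 4

April


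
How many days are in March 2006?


March 2006

31 days


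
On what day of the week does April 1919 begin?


Target: April 1, 1919
Anchor: Jan 1, 1919. With p = 1919 - 1 = 1918: (p + p//4 - p//100 + p//400) mod 7 = (1918 + 479 - 19 + 4) mod 7 = 2382 mod 7 = 2 -> Wednesday (Mon=0 ... Sun=6)
Days before April (Jan-Mar): 90 days
Weekday index = (2 + 90) mod 7 = 1

Tuesday


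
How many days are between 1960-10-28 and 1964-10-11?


From 1960-10-28 to 1964-10-11
1960-10-28: days before October = 31 + 29 + 31 + 30 + 31 + 30 + 31 + 31 + 30 = 274 (1960 is a leap year); day of year = 274 + 28 = 302
1964-10-11: days before October = 31 + 29 + 31 + 30 + 31 + 30 + 31 + 31 + 30 = 274 (1964 is a leap year); day of year = 274 + 11 = 285
Rest of 1960: 366 - 302 = 64
Full years 1961 (365), 1962 (365), 1963 (365): 1095
Total = 64 + 1095 + 285 = 1444

1444 days


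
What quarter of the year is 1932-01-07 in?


Month: January (month 1)
Q1: Jan-Mar, Q2: Apr-Jun, Q3: Jul-Sep, Q4: Oct-Dec

Q1


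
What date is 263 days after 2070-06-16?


Start: 2070-06-16, add 263 days
June 2070 has 30 days: 30 - 16 = 14 days to June 30 -> 249 left
July 2070 has 31 days -> 218 left
August 2070 has 31 days -> 187 left
September 2070 has 30 days -> 157 left
October 2070 has 31 days -> 126 left
November 2070 has 30 days -> 96 left
December 2070 has 31 days -> 65 left
January 2071 has 31 days -> 34 left
February 2071 has 28 days -> 6 left
March 2071: 6 <= 31 -> lands on March 6

Result: 2071-03-06


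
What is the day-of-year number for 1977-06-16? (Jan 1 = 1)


Date: June 16, 1977
Days in months 1 through 5: 151
Plus 16 days in June

Day of year: 167


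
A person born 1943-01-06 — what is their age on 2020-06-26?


Birth: 1943-01-06
Reference: 2020-06-26
Year difference: 2020 - 1943 = 77

77 years old


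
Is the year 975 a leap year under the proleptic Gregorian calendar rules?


Gregorian leap year rule: divisible by 4, but not by 100, unless also by 400.
975 is not divisible by 4 -> not a leap year

No


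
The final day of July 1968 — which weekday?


July 1968 has 31 days
Anchor: Jan 1, 1968. With p = 1968 - 1 = 1967: (p + p//4 - p//100 + p//400) mod 7 = (1967 + 491 - 19 + 4) mod 7 = 2443 mod 7 = 0 -> Monday (Mon=0 ... Sun=6)
Days before July (Jan-Jun): 182; July 1 index = (0 + 182) mod 7 = 0 -> Monday
Last day offset: 31 - 1 = 30 days
Weekday index = (0 + 30) mod 7 = 2

Wednesday, July 31


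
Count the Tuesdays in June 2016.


June 2016 has 30 days
Anchor: Jan 1, 2016. With p = 2016 - 1 = 2015: (p + p//4 - p//100 + p//400) mod 7 = (2015 + 503 - 20 + 5) mod 7 = 2503 mod 7 = 4 -> Friday (Mon=0 ... Sun=6)
Days before June (Jan-May): 152; June 1 index = (4 + 152) mod 7 = 2 -> Wednesday
First Tuesday is June 7
Tuesdays: 7, 14, 21, 28

4 Tuesdays


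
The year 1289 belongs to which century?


Century = (year - 1) // 100 + 1
= (1289 - 1) // 100 + 1
= 1288 // 100 + 1
= 12 + 1

13th century


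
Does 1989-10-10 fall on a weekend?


Anchor: Jan 1, 1989. With p = 1989 - 1 = 1988: (p + p//4 - p//100 + p//400) mod 7 = (1988 + 497 - 19 + 4) mod 7 = 2470 mod 7 = 6 -> Sunday (Mon=0 ... Sun=6)
Day of year: 283; offset = 282
Weekday index = (6 + 282) mod 7 = 1 -> Tuesday
Weekend days: Saturday, Sunday

No


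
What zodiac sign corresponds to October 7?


Date: October 7
Conventional tropical zodiac dates: Libra from September 23 onward; Scorpio starts October 23
October 7 falls within the Libra range

Libra


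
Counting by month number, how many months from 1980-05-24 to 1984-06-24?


From May 1980 to June 1984
4 years * 12 = 48 months, plus 1 month = 49

49 months


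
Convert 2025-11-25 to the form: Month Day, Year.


ISO 2025-11-25 parses as year=2025, month=11, day=25
Month 11 -> November

November 25, 2025


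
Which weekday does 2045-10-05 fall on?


Date: October 5, 2045
Anchor: Jan 1, 2045. With p = 2045 - 1 = 2044: (p + p//4 - p//100 + p//400) mod 7 = (2044 + 511 - 20 + 5) mod 7 = 2540 mod 7 = 6 -> Sunday (Mon=0 ... Sun=6)
Days before October (Jan-Sep): 273; offset = 273 + 5 - 1 = 277
Weekday index = (6 + 277) mod 7 = 3

Day of the week: Thursday


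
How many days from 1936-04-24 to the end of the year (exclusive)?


Day of year: 115 of 366
Remaining = 366 - 115

251 days


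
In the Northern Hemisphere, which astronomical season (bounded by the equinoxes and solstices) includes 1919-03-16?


Date: March 16
Astronomical Winter (approx.; exact equinox/solstice day varies by year): December 21 to March 19
March 16 falls within the Winter window

Winter


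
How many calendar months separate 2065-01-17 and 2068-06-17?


From January 2065 to June 2068
3 years * 12 = 36 months, plus 5 months = 41

41 months


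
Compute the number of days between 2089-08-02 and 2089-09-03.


From 2089-08-02 to 2089-09-03
2089-08-02: days before August = 31 + 28 + 31 + 30 + 31 + 30 + 31 = 212 (2089 is not a leap year); day of year = 212 + 2 = 214
2089-09-03: days before September = 31 + 28 + 31 + 30 + 31 + 30 + 31 + 31 = 243 (2089 is not a leap year); day of year = 243 + 3 = 246
Same year: 246 - 214 = 32

32 days


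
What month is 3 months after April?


April is month 4
4 + 3 = 7

July


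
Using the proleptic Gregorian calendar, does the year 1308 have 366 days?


Gregorian leap year rule: divisible by 4, but not by 100, unless also by 400.
1308 is divisible by 4 but not 100 -> leap year

Yes


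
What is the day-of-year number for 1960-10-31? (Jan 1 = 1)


Date: October 31, 1960
Days in months 1 through 9: 274
Plus 31 days in October

Day of year: 305


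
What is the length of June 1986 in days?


June 1986

30 days


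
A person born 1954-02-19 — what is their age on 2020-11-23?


Birth: 1954-02-19
Reference: 2020-11-23
Year difference: 2020 - 1954 = 66

66 years old


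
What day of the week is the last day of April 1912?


April 1912 has 30 days
Anchor: Jan 1, 1912. With p = 1912 - 1 = 1911: (p + p//4 - p//100 + p//400) mod 7 = (1911 + 477 - 19 + 4) mod 7 = 2373 mod 7 = 0 -> Monday (Mon=0 ... Sun=6)
Days before April (Jan-Mar): 91; April 1 index = (0 + 91) mod 7 = 0 -> Monday
Last day offset: 30 - 1 = 29 days
Weekday index = (0 + 29) mod 7 = 1

Tuesday, April 30


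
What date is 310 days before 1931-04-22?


Start: 1931-04-22, subtract 310 days
Back 22 days from April 22 reaches March 31, 1931 -> 288 left
March 1931 has 31 days -> back to February 28, 1931 -> 257 left
February 1931 has 28 days -> back to January 31, 1931 -> 229 left
January 1931 has 31 days -> back to December 31, 1930 -> 198 left
December 1930 has 31 days -> back to November 30, 1930 -> 167 left
November 1930 has 30 days -> back to October 31, 1930 -> 137 left
October 1930 has 31 days -> back to September 30, 1930 -> 106 left
September 1930 has 30 days -> back to August 31, 1930 -> 76 left
August 1930 has 31 days -> back to July 31, 1930 -> 45 left
July 1930 has 31 days -> back to June 30, 1930 -> 14 left
June 1930: 30 - 14 = 16 -> lands on June 16

Result: 1930-06-16


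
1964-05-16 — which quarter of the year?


Month: May (month 5)
Q1: Jan-Mar, Q2: Apr-Jun, Q3: Jul-Sep, Q4: Oct-Dec

Q2


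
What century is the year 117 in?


Century = (year - 1) // 100 + 1
= (117 - 1) // 100 + 1
= 116 // 100 + 1
= 1 + 1

2nd century


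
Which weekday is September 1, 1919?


Target: September 1, 1919
Anchor: Jan 1, 1919. With p = 1919 - 1 = 1918: (p + p//4 - p//100 + p//400) mod 7 = (1918 + 479 - 19 + 4) mod 7 = 2382 mod 7 = 2 -> Wednesday (Mon=0 ... Sun=6)
Days before September (Jan-Aug): 243 days
Weekday index = (2 + 243) mod 7 = 0

Monday


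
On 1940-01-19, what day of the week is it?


Date: January 19, 1940
Anchor: Jan 1, 1940. With p = 1940 - 1 = 1939: (p + p//4 - p//100 + p//400) mod 7 = (1939 + 484 - 19 + 4) mod 7 = 2408 mod 7 = 0 -> Monday (Mon=0 ... Sun=6)
Days into year = 19 - 1 = 18
Weekday index = (0 + 18) mod 7 = 4

Day of the week: Friday


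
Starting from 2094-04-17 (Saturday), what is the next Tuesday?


Current: Saturday
Target: Tuesday
Days ahead: 3

Next Tuesday: 2094-04-20


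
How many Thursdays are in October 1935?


October 1935 has 31 days
Anchor: Jan 1, 1935. With p = 1935 - 1 = 1934: (p + p//4 - p//100 + p//400) mod 7 = (1934 + 483 - 19 + 4) mod 7 = 2402 mod 7 = 1 -> Tuesday (Mon=0 ... Sun=6)
Days before October (Jan-Sep): 273; October 1 index = (1 + 273) mod 7 = 1 -> Tuesday
First Thursday is October 3
Thursdays: 3, 10, 17, 24, 31

5 Thursdays


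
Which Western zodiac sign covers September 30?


Date: September 30
Conventional tropical zodiac dates: Libra from September 23 onward; Scorpio starts October 23
September 30 falls within the Libra range

Libra


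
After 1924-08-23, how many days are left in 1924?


Day of year: 236 of 366
Remaining = 366 - 236

130 days


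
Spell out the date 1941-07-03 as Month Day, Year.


ISO 1941-07-03 parses as year=1941, month=07, day=03
Month 7 -> July

July 3, 1941


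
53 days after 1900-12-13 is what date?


Start: 1900-12-13, add 53 days
December 1900 has 31 days: 31 - 13 = 18 days to December 31 -> 35 left
January 1901 has 31 days -> 4 left
February 1901: 4 <= 28 -> lands on February 4

Result: 1901-02-04


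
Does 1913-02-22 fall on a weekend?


Anchor: Jan 1, 1913. With p = 1913 - 1 = 1912: (p + p//4 - p//100 + p//400) mod 7 = (1912 + 478 - 19 + 4) mod 7 = 2375 mod 7 = 2 -> Wednesday (Mon=0 ... Sun=6)
Day of year: 53; offset = 52
Weekday index = (2 + 52) mod 7 = 5 -> Saturday
Weekend days: Saturday, Sunday

Yes


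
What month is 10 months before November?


November is month 11
11 - 10 = 1

January


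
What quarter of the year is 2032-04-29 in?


Month: April (month 4)
Q1: Jan-Mar, Q2: Apr-Jun, Q3: Jul-Sep, Q4: Oct-Dec

Q2


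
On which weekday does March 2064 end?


March 2064 has 31 days
Anchor: Jan 1, 2064. With p = 2064 - 1 = 2063: (p + p//4 - p//100 + p//400) mod 7 = (2063 + 515 - 20 + 5) mod 7 = 2563 mod 7 = 1 -> Tuesday (Mon=0 ... Sun=6)
Days before March (Jan-Feb): 60; March 1 index = (1 + 60) mod 7 = 5 -> Saturday
Last day offset: 31 - 1 = 30 days
Weekday index = (5 + 30) mod 7 = 0

Monday, March 31


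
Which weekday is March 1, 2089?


Target: March 1, 2089
Anchor: Jan 1, 2089. With p = 2089 - 1 = 2088: (p + p//4 - p//100 + p//400) mod 7 = (2088 + 522 - 20 + 5) mod 7 = 2595 mod 7 = 5 -> Saturday (Mon=0 ... Sun=6)
Days before March (Jan-Feb): 59 days
Weekday index = (5 + 59) mod 7 = 1

Tuesday


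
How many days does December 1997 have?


December 1997

31 days


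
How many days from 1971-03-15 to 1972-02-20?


From 1971-03-15 to 1972-02-20
1971-03-15: days before March = 31 + 28 = 59 (1971 is not a leap year); day of year = 59 + 15 = 74
1972-02-20: days before February = 31; day of year = 31 + 20 = 51
Rest of 1971: 365 - 74 = 291
Total = 291 + 51 = 342

342 days


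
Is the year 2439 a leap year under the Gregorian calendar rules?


Gregorian leap year rule: divisible by 4, but not by 100, unless also by 400.
2439 is not divisible by 4 -> not a leap year

No


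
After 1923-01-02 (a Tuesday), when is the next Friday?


Current: Tuesday
Target: Friday
Days ahead: 3

Next Friday: 1923-01-05


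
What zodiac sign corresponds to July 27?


Date: July 27
Conventional tropical zodiac dates: Leo from July 23 onward; Virgo starts August 23
July 27 falls within the Leo range

Leo


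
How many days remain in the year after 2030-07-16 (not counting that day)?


Day of year: 197 of 365
Remaining = 365 - 197

168 days


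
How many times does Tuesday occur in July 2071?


July 2071 has 31 days
Anchor: Jan 1, 2071. With p = 2071 - 1 = 2070: (p + p//4 - p//100 + p//400) mod 7 = (2070 + 517 - 20 + 5) mod 7 = 2572 mod 7 = 3 -> Thursday (Mon=0 ... Sun=6)
Days before July (Jan-Jun): 181; July 1 index = (3 + 181) mod 7 = 2 -> Wednesday
First Tuesday is July 7
Tuesdays: 7, 14, 21, 28

4 Tuesdays


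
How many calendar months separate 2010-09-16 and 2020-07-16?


From September 2010 to July 2020
10 years * 12 = 120 months, minus 2 months = 118

118 months


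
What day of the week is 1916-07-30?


Date: July 30, 1916
Anchor: Jan 1, 1916. With p = 1916 - 1 = 1915: (p + p//4 - p//100 + p//400) mod 7 = (1915 + 478 - 19 + 4) mod 7 = 2378 mod 7 = 5 -> Saturday (Mon=0 ... Sun=6)
Days before July (Jan-Jun): 182; offset = 182 + 30 - 1 = 211
Weekday index = (5 + 211) mod 7 = 6

Day of the week: Sunday


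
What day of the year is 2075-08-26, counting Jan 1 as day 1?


Date: August 26, 2075
Days in months 1 through 7: 212
Plus 26 days in August

Day of year: 238


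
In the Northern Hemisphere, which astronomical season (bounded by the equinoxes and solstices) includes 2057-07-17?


Date: July 17
Astronomical Summer (approx.; exact equinox/solstice day varies by year): June 21 to September 21
July 17 falls within the Summer window

Summer


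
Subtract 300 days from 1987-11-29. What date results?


Start: 1987-11-29, subtract 300 days
Back 29 days from November 29 reaches October 31, 1987 -> 271 left
October 1987 has 31 days -> back to September 30, 1987 -> 240 left
September 1987 has 30 days -> back to August 31, 1987 -> 210 left
August 1987 has 31 days -> back to July 31, 1987 -> 179 left
July 1987 has 31 days -> back to June 30, 1987 -> 148 left
June 1987 has 30 days -> back to May 31, 1987 -> 118 left
May 1987 has 31 days -> back to April 30, 1987 -> 87 left
April 1987 has 30 days -> back to March 31, 1987 -> 57 left
March 1987 has 31 days -> back to February 28, 1987 -> 26 left
February 1987: 28 - 26 = 2 -> lands on February 2

Result: 1987-02-02


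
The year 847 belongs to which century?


Century = (year - 1) // 100 + 1
= (847 - 1) // 100 + 1
= 846 // 100 + 1
= 8 + 1

9th century


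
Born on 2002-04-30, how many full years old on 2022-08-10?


Birth: 2002-04-30
Reference: 2022-08-10
Year difference: 2022 - 2002 = 20

20 years old


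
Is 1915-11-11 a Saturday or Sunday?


Anchor: Jan 1, 1915. With p = 1915 - 1 = 1914: (p + p//4 - p//100 + p//400) mod 7 = (1914 + 478 - 19 + 4) mod 7 = 2377 mod 7 = 4 -> Friday (Mon=0 ... Sun=6)
Day of year: 315; offset = 314
Weekday index = (4 + 314) mod 7 = 3 -> Thursday
Weekend days: Saturday, Sunday

No


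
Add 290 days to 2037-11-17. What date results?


Start: 2037-11-17, add 290 days
November 2037 has 30 days: 30 - 17 = 13 days to November 30 -> 277 left
December 2037 has 31 days -> 246 left
January 2038 has 31 days -> 215 left
February 2038 has 28 days -> 187 left
March 2038 has 31 days -> 156 left
April 2038 has 30 days -> 126 left
May 2038 has 31 days -> 95 left
June 2038 has 30 days -> 65 left
July 2038 has 31 days -> 34 left
August 2038 has 31 days -> 3 left
September 2038: 3 <= 30 -> lands on September 3

Result: 2038-09-03


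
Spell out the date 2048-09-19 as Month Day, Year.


ISO 2048-09-19 parses as year=2048, month=09, day=19
Month 9 -> September

September 19, 2048


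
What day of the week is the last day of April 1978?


April 1978 has 30 days
Anchor: Jan 1, 1978. With p = 1978 - 1 = 1977: (p + p//4 - p//100 + p//400) mod 7 = (1977 + 494 - 19 + 4) mod 7 = 2456 mod 7 = 6 -> Sunday (Mon=0 ... Sun=6)
Days before April (Jan-Mar): 90; April 1 index = (6 + 90) mod 7 = 5 -> Saturday
Last day offset: 30 - 1 = 29 days
Weekday index = (5 + 29) mod 7 = 6

Sunday, April 30


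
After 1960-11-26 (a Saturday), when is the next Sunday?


Current: Saturday
Target: Sunday
Days ahead: 1

Next Sunday: 1960-11-27


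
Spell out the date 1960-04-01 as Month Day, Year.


ISO 1960-04-01 parses as year=1960, month=04, day=01
Month 4 -> April

April 1, 1960


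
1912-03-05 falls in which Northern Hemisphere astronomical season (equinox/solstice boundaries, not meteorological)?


Date: March 5
Astronomical Winter (approx.; exact equinox/solstice day varies by year): December 21 to March 19
March 5 falls within the Winter window

Winter


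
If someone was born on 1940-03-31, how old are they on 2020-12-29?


Birth: 1940-03-31
Reference: 2020-12-29
Year difference: 2020 - 1940 = 80

80 years old


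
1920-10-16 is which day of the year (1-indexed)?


Date: October 16, 1920
Days in months 1 through 9: 274
Plus 16 days in October

Day of year: 290


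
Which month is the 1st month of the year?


Month 1 of 12

January


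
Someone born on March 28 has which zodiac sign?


Date: March 28
Conventional tropical zodiac dates: Aries from March 21 onward; Taurus starts April 20
March 28 falls within the Aries range

Aries


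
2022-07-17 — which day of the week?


Date: July 17, 2022
Anchor: Jan 1, 2022. With p = 2022 - 1 = 2021: (p + p//4 - p//100 + p//400) mod 7 = (2021 + 505 - 20 + 5) mod 7 = 2511 mod 7 = 5 -> Saturday (Mon=0 ... Sun=6)
Days before July (Jan-Jun): 181; offset = 181 + 17 - 1 = 197
Weekday index = (5 + 197) mod 7 = 6

Day of the week: Sunday


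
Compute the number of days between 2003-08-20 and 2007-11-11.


From 2003-08-20 to 2007-11-11
2003-08-20: days before August = 31 + 28 + 31 + 30 + 31 + 30 + 31 = 212 (2003 is not a leap year); day of year = 212 + 20 = 232
2007-11-11: days before November = 31 + 28 + 31 + 30 + 31 + 30 + 31 + 31 + 30 + 31 = 304 (2007 is not a leap year); day of year = 304 + 11 = 315
Rest of 2003: 365 - 232 = 133
Full years 2004 (366), 2005 (365), 2006 (365): 1096
Total = 133 + 1096 + 315 = 1544

1544 days


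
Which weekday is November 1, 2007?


Target: November 1, 2007
Anchor: Jan 1, 2007. With p = 2007 - 1 = 2006: (p + p//4 - p//100 + p//400) mod 7 = (2006 + 501 - 20 + 5) mod 7 = 2492 mod 7 = 0 -> Monday (Mon=0 ... Sun=6)
Days before November (Jan-Oct): 304 days
Weekday index = (0 + 304) mod 7 = 3

Thursday


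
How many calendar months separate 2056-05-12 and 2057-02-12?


From May 2056 to February 2057
1 year * 12 = 12 months, minus 3 months = 9

9 months


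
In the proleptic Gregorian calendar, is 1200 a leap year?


Gregorian leap year rule: divisible by 4, but not by 100, unless also by 400.
1200 is divisible by 400 -> leap year

Yes


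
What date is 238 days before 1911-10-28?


Start: 1911-10-28, subtract 238 days
Back 28 days from October 28 reaches September 30, 1911 -> 210 left
September 1911 has 30 days -> back to August 31, 1911 -> 180 left
August 1911 has 31 days -> back to July 31, 1911 -> 149 left
July 1911 has 31 days -> back to June 30, 1911 -> 118 left
June 1911 has 30 days -> back to May 31, 1911 -> 88 left
May 1911 has 31 days -> back to April 30, 1911 -> 57 left
April 1911 has 30 days -> back to March 31, 1911 -> 27 left
March 1911: 31 - 27 = 4 -> lands on March 4

Result: 1911-03-04
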